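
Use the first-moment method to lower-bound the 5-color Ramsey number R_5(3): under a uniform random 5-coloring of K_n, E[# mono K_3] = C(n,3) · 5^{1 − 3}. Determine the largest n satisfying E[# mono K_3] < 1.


We need C(n, 3) · 5^{1 − 3} < 1, i.e. C(n, 3) < 5^{3 − 1} = 25.
Check values of n near the boundary:
  n = 3: C(3, 3) = 1; 1 < 25? YES
  n = 4: C(4, 3) = 4; 4 < 25? YES
  n = 5: C(5, 3) = 10; 10 < 25? YES
  n = 6: C(6, 3) = 20; 20 < 25? YES
  n = 7: C(7, 3) = 35; 35 < 25? NO
  n = 8: C(8, 3) = 56; 56 < 25? NO
The largest n with C(n, 3) < 25 is n = 6 (where E[X] = 4/5 ≈ 0.800). Hence R_5(3) > 6, i.e. R_5(3) ≥ 7.

Largest n = 6; hence R_5(3) > 6.


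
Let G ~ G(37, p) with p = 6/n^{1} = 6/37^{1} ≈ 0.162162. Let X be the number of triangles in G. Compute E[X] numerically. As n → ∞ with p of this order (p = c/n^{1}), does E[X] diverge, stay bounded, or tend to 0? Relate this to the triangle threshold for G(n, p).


Number of potential triangles: C(37, 3) = 7770.
Each occurs with probability p³ ≈ (0.162162)³ ≈ 4.26430814e-03.
By linearity: E[X] = C(37, 3)·p³ ≈ 7770 · 4.26430814e-03 ≈ 33.133674.
Here α = 1, so p = 6/n is exactly at the triangle threshold p ~ 1/n. Asymptotically E[X] → c³/6 = 6³/6 = 36 ≈ 36.000000, a bounded constant. In this regime the triangle count is asymptotically Poisson(c³/6).

E[X] ≈ 33.133674; in regime p = Θ(1/n^{1}) E[X] stays bounded (at the triangle threshold p ~ 1/n).


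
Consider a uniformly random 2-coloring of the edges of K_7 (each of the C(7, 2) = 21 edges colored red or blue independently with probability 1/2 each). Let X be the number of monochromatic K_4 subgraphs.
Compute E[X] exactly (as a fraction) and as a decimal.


Let X = Σ_S X_S over the C(7, 4) = 35 subsets S of size 4, where X_S = 1 if the K_4 on S is monochromatic.
For a fixed S, the K_4 on S has C(4, 2) = 6 edges. P[all 6 edges red] = (1/2)^6, and likewise for blue, so P[monochromatic] = 2·(1/2)^6 = 2^{1 − 6} = 1/32.
By linearity of expectation: E[X] = C(7, 4) · 2^{1 − 6} = 35 · 1/32 = 35/32.
Numerically: E[X] ≈ 1.094.

E[X] = C(7,4)·2^(1−C(4,2)) = 35/32 ≈ 1.094.


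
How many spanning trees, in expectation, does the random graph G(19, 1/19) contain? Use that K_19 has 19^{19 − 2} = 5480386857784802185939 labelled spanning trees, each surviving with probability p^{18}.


K_19 has 19^{19 − 2} = 5480386857784802185939 labelled spanning trees.
For each such spanning tree H, let X_H = 1 if all 18 edges of H are present in G. Then P[X_H = 1] = p^{18} = (1/19)^{18} = 1/104127350297911241532841.
By linearity of expectation: E[X] = Σ_H E[X_H] = 5480386857784802185939 · p^{18} = 5480386857784802185939 · 1/104127350297911241532841 = 1/19.
Numerically: E[X] ≈ 0.0526.

E[X] = 5480386857784802185939 · (1/19)^{18} = 1/19 ≈ 0.0526.


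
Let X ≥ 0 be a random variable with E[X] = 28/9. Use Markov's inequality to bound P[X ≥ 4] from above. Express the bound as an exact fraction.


μ = E[X] = 28/9, a = 4.
Markov: P[X ≥ 4] ≤ μ/a = (28/9)/4 = 7/9.
Numerically: ≈ 0.77778.
(Since a = 4 > μ = 3.11111, the bound 7/9 is < 1 and informative.)

P[X ≥ 4] ≤ 7/9 ≈ 0.77778.


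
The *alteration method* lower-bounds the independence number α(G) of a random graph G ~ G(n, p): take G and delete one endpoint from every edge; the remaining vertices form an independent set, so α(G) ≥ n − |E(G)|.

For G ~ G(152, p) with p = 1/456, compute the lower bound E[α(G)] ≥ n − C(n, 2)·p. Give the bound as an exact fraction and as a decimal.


E[|E(G)|] = C(152, 2)·p = 11476 · (1/456) = 151/6.
E[α(G)] ≥ n − E[|E(G)|] = 152 − 151/6 = 761/6.
Numerically: ≈ 126.833.
(This is only a lower bound; the true E[α(G)] may be larger.)

E[α(G)] ≥ 761/6 ≈ 126.833.


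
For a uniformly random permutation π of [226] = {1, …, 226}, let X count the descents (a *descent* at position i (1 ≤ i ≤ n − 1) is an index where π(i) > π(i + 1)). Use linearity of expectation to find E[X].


Write X = Σ X_I over i = 1, …, 225, with X_I the indicator of one descent.
There are 225 indicators.
For each fixed i, the pair (π(i), π(i+1)) is a uniformly random ordered pair of distinct values from {1, …, 226}; by symmetry P[π(i) > π(i+1)] = 1/2.
By linearity: E[X] = 225 · (1/2) = (226 − 1) · (1/2) = 225/2 ≈ 112.500000.

E[X] = 225/2 = 112.500000.


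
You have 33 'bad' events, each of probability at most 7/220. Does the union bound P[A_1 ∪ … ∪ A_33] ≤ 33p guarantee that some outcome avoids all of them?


Union bound: P[∪_{i=1}^{33} A_i] ≤ Σ_i P[A_i] ≤ 33·p = 33·(7/220) = 21/20.
Numerically: 21/20 ≈ 1.050000.
Is 21/20 < 1? NO.
Since the bound 21/20 is ≥ 1, the union bound is uninformative here; it does NOT by itself certify existence.

33·p = 21/20 ≈ 1.050000; existence NOT certified by the union bound.


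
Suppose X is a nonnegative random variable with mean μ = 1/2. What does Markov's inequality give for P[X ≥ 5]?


μ = E[X] = 1/2, a = 5.
Markov: P[X ≥ 5] ≤ μ/a = (1/2)/5 = 1/10.
Numerically: ≈ 0.100.
(Since a = 5 > μ = 0.500, the bound 1/10 is < 1 and informative.)

P[X ≥ 5] ≤ 1/10 ≈ 0.100.


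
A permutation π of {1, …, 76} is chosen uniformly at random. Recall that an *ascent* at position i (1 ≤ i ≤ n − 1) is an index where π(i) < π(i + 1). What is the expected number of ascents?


Write X = Σ X_I over i = 1, …, 75, with X_I the indicator of one ascent.
There are 75 indicators.
For each fixed i, the pair (π(i), π(i+1)) is a uniformly random ordered pair of distinct values from {1, …, 76}; by symmetry P[π(i) < π(i+1)] = 1/2.
By linearity: E[X] = 75 · (1/2) = (76 − 1) · (1/2) = 75/2 ≈ 37.500.

E[X] = 75/2 = 37.500.


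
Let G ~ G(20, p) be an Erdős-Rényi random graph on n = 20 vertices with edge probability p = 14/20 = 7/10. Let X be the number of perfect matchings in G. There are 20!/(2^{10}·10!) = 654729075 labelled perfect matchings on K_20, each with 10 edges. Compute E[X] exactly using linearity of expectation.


K_20 has 20!/(2^{10}·10!) = 654729075 labelled perfect matchings.
For each such perfect matching H, let X_H = 1 if all 10 edges of H are present in G. Then P[X_H = 1] = p^{10} = (7/10)^{10} = 282475249/10000000000.
Summing the indicators: E[X] = Σ_H E[X_H] = 654729075 · p^{10} = 654729075 · 282475249/10000000000 = 7397790339526587/400000000.
Numerically: E[X] ≈ 1.849e+07.

E[X] = 654729075 · (7/10)^{10} = 7397790339526587/400000000 ≈ 1.849e+07.


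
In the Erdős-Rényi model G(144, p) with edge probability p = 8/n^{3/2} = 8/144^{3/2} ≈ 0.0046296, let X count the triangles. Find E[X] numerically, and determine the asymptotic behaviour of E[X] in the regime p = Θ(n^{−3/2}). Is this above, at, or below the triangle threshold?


Number of potential triangles: C(144, 3) = 487344.
Each occurs with probability p³ ≈ (0.0046296)³ ≈ 9.9229030e-08.
By linearity: E[X] = C(144, 3)·p³ ≈ 487344 · 9.9229030e-08 ≈ 0.04836.
Since α = 3/2 > 1, p = c/n^{3/2} = o(1/n) is below the triangle threshold p ~ 1/n. Asymptotically E[X] ~ (c³/6)·n^{3(1−α)} = (8³/6)·n^{-1.5} → 0, so by Markov's inequality G has no triangles w.h.p.

E[X] ≈ 0.04836; in regime p = Θ(1/n^{3/2}) E[X] tends to 0 (below the triangle threshold p ~ 1/n).


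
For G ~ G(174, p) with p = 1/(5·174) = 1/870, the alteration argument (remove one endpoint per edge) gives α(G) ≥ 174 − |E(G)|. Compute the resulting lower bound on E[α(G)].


E[|E(G)|] = C(174, 2)·p = 15051 · (1/870) = 173/10.
E[α(G)] ≥ n − E[|E(G)|] = 174 − 173/10 = 1567/10.
Numerically: ≈ 156.700000.
(This is only a lower bound; the true E[α(G)] may be larger.)

E[α(G)] ≥ 1567/10 ≈ 156.700000.


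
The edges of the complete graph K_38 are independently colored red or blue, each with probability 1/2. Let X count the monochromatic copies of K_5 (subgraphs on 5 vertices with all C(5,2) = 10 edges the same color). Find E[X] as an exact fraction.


Let X = Σ_S X_S over the C(38, 5) = 501942 subsets S of size 5, where X_S = 1 if the K_5 on S is monochromatic.
For a fixed S, the K_5 on S has C(5, 2) = 10 edges. P[all 10 edges red] = (1/2)^10, and likewise for blue, so P[monochromatic] = 2·(1/2)^10 = 2^{1 − 10} = 1/512.
By linearity of expectation: E[X] = C(38, 5) · 2^{1 − 10} = 501942 · 1/512 = 250971/256.
Numerically: E[X] ≈ 980.3555.

E[X] = C(38,5)·2^(1−C(5,2)) = 250971/256 ≈ 980.3555.


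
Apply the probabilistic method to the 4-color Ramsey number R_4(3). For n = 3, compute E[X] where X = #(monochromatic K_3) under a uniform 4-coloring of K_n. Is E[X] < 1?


E[X] = C(3, 3) · 4^{1 − 3} = 1 · 4^{−2} = 1/16.
As a reduced fraction: E[X] = 1/16 ≈ 0.062500.
Is E[X] < 1? YES.
Since E[X] < 1, there exists a 4-coloring of K_{3} with no monochromatic K_3; hence R_4(3) > 3.

E[X] = 1/16 ≈ 0.062500; E[X] < 1, so R_4(3) > 3.


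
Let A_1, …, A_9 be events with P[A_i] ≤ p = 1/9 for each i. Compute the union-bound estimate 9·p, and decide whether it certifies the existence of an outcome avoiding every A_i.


Union bound: P[∪_{i=1}^{9} A_i] ≤ Σ_i P[A_i] ≤ 9·p = 9·(1/9) = 1.
Numerically: 1 ≈ 1.000000.
Is 1 < 1? NO.
Since the bound 1 is ≥ 1, the union bound is uninformative here; it does NOT by itself certify existence.

9·p = 1 ≈ 1.000000; existence NOT certified by the union bound.


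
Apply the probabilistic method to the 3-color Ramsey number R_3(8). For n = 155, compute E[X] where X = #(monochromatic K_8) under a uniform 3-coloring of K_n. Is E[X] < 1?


E[X] = C(155, 8) · 3^{1 − 28} = 6876747915675 · 3^{−27} = 6876747915675/7625597484987.
As a reduced fraction: E[X] = 2292249305225/2541865828329 ≈ 0.901798.
Is E[X] < 1? YES.
Since E[X] < 1, there exists a 3-coloring of K_{155} with no monochromatic K_8; hence R_3(8) > 155.

E[X] = 2292249305225/2541865828329 ≈ 0.901798; E[X] < 1, so R_3(8) > 155.


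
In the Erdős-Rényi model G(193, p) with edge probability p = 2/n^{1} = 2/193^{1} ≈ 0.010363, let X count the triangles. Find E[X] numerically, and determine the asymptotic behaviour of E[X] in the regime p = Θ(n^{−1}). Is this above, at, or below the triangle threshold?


Number of potential triangles: C(193, 3) = 1179616.
Each occurs with probability p³ ≈ (0.010363)³ ≈ 1.1128024e-06.
By linearity: E[X] = C(193, 3)·p³ ≈ 1179616 · 1.1128024e-06 ≈ 1.31268.
Here α = 1, so p = 2/n is exactly at the triangle threshold p ~ 1/n. Asymptotically E[X] → c³/6 = 2³/6 = 4/3 ≈ 1.33333, a bounded constant. In this regime the triangle count is asymptotically Poisson(c³/6).

E[X] ≈ 1.31268; in regime p = Θ(1/n^{1}) E[X] stays bounded (at the triangle threshold p ~ 1/n).


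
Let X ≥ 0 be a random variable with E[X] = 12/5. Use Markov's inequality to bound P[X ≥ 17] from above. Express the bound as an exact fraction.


μ = E[X] = 12/5, a = 17.
Markov: P[X ≥ 17] ≤ μ/a = (12/5)/17 = 12/85.
Numerically: ≈ 0.1412.
(Since a = 17 > μ = 2.4000, the bound 12/85 is < 1 and informative.)

P[X ≥ 17] ≤ 12/85 ≈ 0.1412.


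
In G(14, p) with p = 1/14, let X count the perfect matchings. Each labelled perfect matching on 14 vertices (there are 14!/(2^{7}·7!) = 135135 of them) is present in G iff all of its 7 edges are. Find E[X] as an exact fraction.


K_14 has 14!/(2^{7}·7!) = 135135 labelled perfect matchings.
For each such perfect matching H, let X_H = 1 if all 7 edges of H are present in G. Then P[X_H = 1] = p^{7} = (1/14)^{7} = 1/105413504.
Summing the indicators: E[X] = Σ_H E[X_H] = 135135 · p^{7} = 135135 · 1/105413504 = 19305/15059072.
Numerically: E[X] ≈ 0.001282.

E[X] = 135135 · (1/14)^{7} = 19305/15059072 ≈ 0.001282.


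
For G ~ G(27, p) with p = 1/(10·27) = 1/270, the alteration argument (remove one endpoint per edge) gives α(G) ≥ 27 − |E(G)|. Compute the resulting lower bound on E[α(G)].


E[|E(G)|] = C(27, 2)·p = 351 · (1/270) = 13/10.
E[α(G)] ≥ n − E[|E(G)|] = 27 − 13/10 = 257/10.
Numerically: ≈ 25.7000.
(This is only a lower bound; the true E[α(G)] may be larger.)

E[α(G)] ≥ 257/10 ≈ 25.7000.


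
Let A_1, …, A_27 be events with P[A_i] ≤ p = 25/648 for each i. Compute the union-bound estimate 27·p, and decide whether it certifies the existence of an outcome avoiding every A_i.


Union bound: P[∪_{i=1}^{27} A_i] ≤ Σ_i P[A_i] ≤ 27·p = 27·(25/648) = 25/24.
Numerically: 25/24 ≈ 1.04167.
Is 25/24 < 1? NO.
Since the bound 25/24 is ≥ 1, the union bound is uninformative here; it does NOT by itself certify existence.

27·p = 25/24 ≈ 1.04167; existence NOT certified by the union bound.


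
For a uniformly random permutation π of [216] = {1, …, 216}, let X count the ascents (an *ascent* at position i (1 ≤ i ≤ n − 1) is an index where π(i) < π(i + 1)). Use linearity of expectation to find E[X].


Write X = Σ X_I over i = 1, …, 215, with X_I the indicator of one ascent.
There are 215 indicators.
For each fixed i, the pair (π(i), π(i+1)) is a uniformly random ordered pair of distinct values from {1, …, 216}; by symmetry P[π(i) < π(i+1)] = 1/2.
By linearity: E[X] = 215 · (1/2) = (216 − 1) · (1/2) = 215/2 ≈ 107.50000.

E[X] = 215/2 = 107.50000.


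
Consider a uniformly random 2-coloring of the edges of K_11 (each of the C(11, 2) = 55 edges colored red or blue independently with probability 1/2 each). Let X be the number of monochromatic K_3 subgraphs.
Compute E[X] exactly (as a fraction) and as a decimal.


Let X = Σ_S X_S over the C(11, 3) = 165 subsets S of size 3, where X_S = 1 if the K_3 on S is monochromatic.
For a fixed S, the K_3 on S has C(3, 2) = 3 edges. P[all 3 edges red] = (1/2)^3, and likewise for blue, so P[monochromatic] = 2·(1/2)^3 = 2^{1 − 3} = 1/4.
Summing: E[X] = C(11, 3) · 2^{1 − 3} = 165 · 1/4 = 165/4.
Numerically: E[X] ≈ 41.2500.

E[X] = C(11,3)·2^(1−C(3,2)) = 165/4 ≈ 41.2500.


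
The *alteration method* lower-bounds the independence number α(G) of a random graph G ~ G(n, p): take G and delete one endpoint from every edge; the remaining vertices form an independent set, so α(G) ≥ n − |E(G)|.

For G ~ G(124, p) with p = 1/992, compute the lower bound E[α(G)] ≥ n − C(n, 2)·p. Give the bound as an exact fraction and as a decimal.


E[|E(G)|] = C(124, 2)·p = 7626 · (1/992) = 123/16.
E[α(G)] ≥ n − E[|E(G)|] = 124 − 123/16 = 1861/16.
Numerically: ≈ 116.312.
(This is only a lower bound; the true E[α(G)] may be larger.)

E[α(G)] ≥ 1861/16 ≈ 116.312.


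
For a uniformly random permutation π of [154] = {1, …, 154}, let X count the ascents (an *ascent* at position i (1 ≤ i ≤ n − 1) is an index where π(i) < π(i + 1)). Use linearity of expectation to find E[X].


Write X = Σ X_I over i = 1, …, 153, with X_I the indicator of one ascent.
There are 153 indicators.
For each fixed i, the pair (π(i), π(i+1)) is a uniformly random ordered pair of distinct values from {1, …, 154}; by symmetry P[π(i) < π(i+1)] = 1/2.
By linearity: E[X] = 153 · (1/2) = (154 − 1) · (1/2) = 153/2 ≈ 76.500.

E[X] = 153/2 = 76.500.


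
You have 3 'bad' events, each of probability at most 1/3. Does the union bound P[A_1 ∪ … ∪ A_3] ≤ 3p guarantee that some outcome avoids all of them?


Union bound: P[∪_{i=1}^{3} A_i] ≤ Σ_i P[A_i] ≤ 3·p = 3·(1/3) = 1.
Numerically: 1 ≈ 1.00000.
Is 1 < 1? NO.
Since the bound 1 is ≥ 1, the union bound is uninformative here; it does NOT by itself certify existence.

3·p = 1 ≈ 1.00000; existence NOT certified by the union bound.


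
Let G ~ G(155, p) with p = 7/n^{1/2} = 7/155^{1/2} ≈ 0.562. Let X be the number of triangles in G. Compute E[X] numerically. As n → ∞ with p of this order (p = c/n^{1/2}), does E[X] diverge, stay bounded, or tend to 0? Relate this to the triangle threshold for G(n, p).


Number of potential triangles: C(155, 3) = 608685.
Each occurs with probability p³ ≈ (0.562)³ ≈ 1.77745e-01.
By linearity: E[X] = C(155, 3)·p³ ≈ 608685 · 1.77745e-01 ≈ 108190.511.
Since α = 1/2 < 1, p = c/n^{1/2} ≫ 1/n is above the triangle threshold p ~ 1/n. Asymptotically E[X] ~ (c³/6)·n^{3(1−α)} = (7³/6)·n^{1.5} → ∞; triangles are abundant w.h.p.

E[X] ≈ 108190.511; in regime p = Θ(1/n^{1/2}) E[X] diverges (above the triangle threshold p ~ 1/n).


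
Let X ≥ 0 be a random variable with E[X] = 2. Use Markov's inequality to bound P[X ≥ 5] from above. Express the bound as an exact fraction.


μ = E[X] = 2, a = 5.
Markov: P[X ≥ 5] ≤ μ/a = (2)/5 = 2/5.
Numerically: ≈ 0.400000.
(Since a = 5 > μ = 2.000000, the bound 2/5 is < 1 and informative.)

P[X ≥ 5] ≤ 2/5 ≈ 0.400000.


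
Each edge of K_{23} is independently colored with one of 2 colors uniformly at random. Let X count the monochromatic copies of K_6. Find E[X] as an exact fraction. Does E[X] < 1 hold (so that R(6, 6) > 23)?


E[X] = C(23, 6) · 2^{1 − 15} = 100947 · 2^{−14} = 100947/16384.
As a reduced fraction: E[X] = 100947/16384 ≈ 6.1613159.
Is E[X] < 1? NO.
Since E[X] ≥ 1, the first-moment bound is inconclusive at n = 23; it does NOT by itself certify R(6, 6) > 23.

E[X] = 100947/16384 ≈ 6.1613159; E[X] ≥ 1; first-moment method inconclusive here.


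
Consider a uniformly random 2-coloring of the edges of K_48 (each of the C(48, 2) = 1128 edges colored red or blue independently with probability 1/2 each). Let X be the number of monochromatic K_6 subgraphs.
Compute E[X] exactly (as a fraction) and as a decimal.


Let X = Σ_S X_S over the C(48, 6) = 12271512 subsets S of size 6, where X_S = 1 if the K_6 on S is monochromatic.
For a fixed S, the K_6 on S has C(6, 2) = 15 edges. P[all 15 edges red] = (1/2)^15, and likewise for blue, so P[monochromatic] = 2·(1/2)^15 = 2^{1 − 15} = 1/16384.
By linearity of expectation: E[X] = C(48, 6) · 2^{1 − 15} = 12271512 · 1/16384 = 1533939/2048.
Numerically: E[X] ≈ 748.9937.

E[X] = C(48,6)·2^(1−C(6,2)) = 1533939/2048 ≈ 748.9937.


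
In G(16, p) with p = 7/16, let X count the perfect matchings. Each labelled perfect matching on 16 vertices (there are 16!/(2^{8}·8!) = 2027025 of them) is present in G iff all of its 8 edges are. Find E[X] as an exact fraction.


K_16 has 16!/(2^{8}·8!) = 2027025 labelled perfect matchings.
For each such perfect matching H, let X_H = 1 if all 8 edges of H are present in G. Then P[X_H = 1] = p^{8} = (7/16)^{8} = 5764801/4294967296.
By linearity of expectation: E[X] = Σ_H E[X_H] = 2027025 · p^{8} = 2027025 · 5764801/4294967296 = 11685395747025/4294967296.
Numerically: E[X] ≈ 2.72e+03.

E[X] = 2027025 · (7/16)^{8} = 11685395747025/4294967296 ≈ 2.72e+03.


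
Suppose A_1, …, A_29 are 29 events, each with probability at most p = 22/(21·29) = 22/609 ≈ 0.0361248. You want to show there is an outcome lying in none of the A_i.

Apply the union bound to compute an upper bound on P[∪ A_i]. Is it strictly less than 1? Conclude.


Union bound: P[∪_{i=1}^{29} A_i] ≤ Σ_i P[A_i] ≤ 29·p = 29·(22/609) = 22/21.
Numerically: 22/21 ≈ 1.0476190.
Is 22/21 < 1? NO.
Since the bound 22/21 is ≥ 1, the union bound is uninformative here; it does NOT by itself certify existence.

29·p = 22/21 ≈ 1.0476190; existence NOT certified by the union bound.


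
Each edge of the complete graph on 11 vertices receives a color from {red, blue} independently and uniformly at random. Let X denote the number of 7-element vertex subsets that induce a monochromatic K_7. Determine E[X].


Let X = Σ_S X_S over the C(11, 7) = 330 subsets S of size 7, where X_S = 1 if the K_7 on S is monochromatic.
For a fixed S, the K_7 on S has C(7, 2) = 21 edges. P[all 21 edges red] = (1/2)^21, and likewise for blue, so P[monochromatic] = 2·(1/2)^21 = 2^{1 − 21} = 1/1048576.
By linearity of expectation: E[X] = C(11, 7) · 2^{1 − 21} = 330 · 1/1048576 = 165/524288.
Numerically: E[X] ≈ 0.000315.

E[X] = C(11,7)·2^(1−C(7,2)) = 165/524288 ≈ 0.000315.


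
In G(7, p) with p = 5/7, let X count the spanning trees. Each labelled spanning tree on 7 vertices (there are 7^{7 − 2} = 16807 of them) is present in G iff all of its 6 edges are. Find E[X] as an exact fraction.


K_7 has 7^{7 − 2} = 16807 labelled spanning trees.
For each such spanning tree H, let X_H = 1 if all 6 edges of H are present in G. Then P[X_H = 1] = p^{6} = (5/7)^{6} = 15625/117649.
By linearity: E[X] = Σ_H E[X_H] = 16807 · p^{6} = 16807 · 15625/117649 = 15625/7.
Numerically: E[X] ≈ 2232.14.

E[X] = 16807 · (5/7)^{6} = 15625/7 ≈ 2232.14.


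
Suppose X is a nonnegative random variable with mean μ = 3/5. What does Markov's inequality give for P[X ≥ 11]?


μ = E[X] = 3/5, a = 11.
Markov: P[X ≥ 11] ≤ μ/a = (3/5)/11 = 3/55.
Numerically: ≈ 0.055.
(Since a = 11 > μ = 0.600, the bound 3/55 is < 1 and informative.)

P[X ≥ 11] ≤ 3/55 ≈ 0.055.


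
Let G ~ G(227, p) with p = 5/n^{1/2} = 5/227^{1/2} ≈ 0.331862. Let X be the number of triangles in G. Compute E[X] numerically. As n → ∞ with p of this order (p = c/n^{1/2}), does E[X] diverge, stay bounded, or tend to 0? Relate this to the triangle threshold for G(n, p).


Number of potential triangles: C(227, 3) = 1923825.
Each occurs with probability p³ ≈ (0.331862)³ ≈ 3.65486405e-02.
By linearity: E[X] = C(227, 3)·p³ ≈ 1923825 · 3.65486405e-02 ≈ 70313.188323.
Since α = 1/2 < 1, p = c/n^{1/2} ≫ 1/n is above the triangle threshold p ~ 1/n. Asymptotically E[X] ~ (c³/6)·n^{3(1−α)} = (5³/6)·n^{1.5} → ∞; triangles are abundant w.h.p.

E[X] ≈ 70313.188323; in regime p = Θ(1/n^{1/2}) E[X] diverges (above the triangle threshold p ~ 1/n).


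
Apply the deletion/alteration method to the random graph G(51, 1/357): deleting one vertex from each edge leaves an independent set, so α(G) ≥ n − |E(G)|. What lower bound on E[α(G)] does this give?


E[|E(G)|] = C(51, 2)·p = 1275 · (1/357) = 25/7.
E[α(G)] ≥ n − E[|E(G)|] = 51 − 25/7 = 332/7.
Numerically: ≈ 47.429.
(This is only a lower bound; the true E[α(G)] may be larger.)

E[α(G)] ≥ 332/7 ≈ 47.429.


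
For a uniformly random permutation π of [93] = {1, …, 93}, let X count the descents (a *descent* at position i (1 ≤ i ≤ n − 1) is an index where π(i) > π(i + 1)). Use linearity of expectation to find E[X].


Write X = Σ X_I over i = 1, …, 92, with X_I the indicator of one descent.
There are 92 indicators.
For each fixed i, the pair (π(i), π(i+1)) is a uniformly random ordered pair of distinct values from {1, …, 93}; by symmetry P[π(i) > π(i+1)] = 1/2.
By linearity: E[X] = 92 · (1/2) = (93 − 1) · (1/2) = 46 ≈ 46.0000.

E[X] = 46 = 46.0000.


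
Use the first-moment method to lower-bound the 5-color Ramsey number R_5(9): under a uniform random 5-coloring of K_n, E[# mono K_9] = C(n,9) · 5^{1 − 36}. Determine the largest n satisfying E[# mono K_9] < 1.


We need C(n, 9) · 5^{1 − 36} < 1, i.e. C(n, 9) < 5^{36 − 1} = 2910383045673370361328125.
Check values of n near the boundary:
  n = 2169: C(2169, 9) = 2879753360044504243499683; 2879753360044504243499683 < 2910383045673370361328125? YES
  n = 2170: C(2170, 9) = 2891746779868845075610510; 2891746779868845075610510 < 2910383045673370361328125? YES
  n = 2171: C(2171, 9) = 2903784578674959601827205; 2903784578674959601827205 < 2910383045673370361328125? YES
  n = 2172: C(2172, 9) = 2915866900084148060642020; 2915866900084148060642020 < 2910383045673370361328125? NO
  n = 2173: C(2173, 9) = 2927993888115921319674265; 2927993888115921319674265 < 2910383045673370361328125? NO
The largest n with C(n, 9) < 2910383045673370361328125 is n = 2171 (where E[X] = 580756915734991920365441/582076609134674072265625 ≈ 0.9977). Hence R_5(9) > 2171, i.e. R_5(9) ≥ 2172.

Largest n = 2171; hence R_5(9) > 2171.


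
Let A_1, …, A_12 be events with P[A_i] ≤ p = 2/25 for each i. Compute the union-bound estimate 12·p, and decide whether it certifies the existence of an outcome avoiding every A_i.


Union bound: P[∪_{i=1}^{12} A_i] ≤ Σ_i P[A_i] ≤ 12·p = 12·(2/25) = 24/25.
Numerically: 24/25 ≈ 0.9600000.
Is 24/25 < 1? YES.
Since P[∪ A_i] ≤ 24/25 < 1, the complement has P[∩ A_i^c] ≥ 1 − 24/25 = 1/25 > 0, so some outcome avoids every A_i.

12·p = 24/25 ≈ 0.9600000; existence CERTIFIED by the union bound.


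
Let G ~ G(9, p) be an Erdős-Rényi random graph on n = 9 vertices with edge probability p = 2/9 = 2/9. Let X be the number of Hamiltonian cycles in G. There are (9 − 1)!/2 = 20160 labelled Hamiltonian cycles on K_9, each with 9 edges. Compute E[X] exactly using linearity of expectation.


K_9 has (9 − 1)!/2 = 20160 labelled Hamiltonian cycles.
For each such Hamiltonian cycle H, let X_H = 1 if all 9 edges of H are present in G. Then P[X_H = 1] = p^{9} = (2/9)^{9} = 512/387420489.
Summing the indicators: E[X] = Σ_H E[X_H] = 20160 · p^{9} = 20160 · 512/387420489 = 1146880/43046721.
Numerically: E[X] ≈ 0.02664.

E[X] = 20160 · (2/9)^{9} = 1146880/43046721 ≈ 0.02664.


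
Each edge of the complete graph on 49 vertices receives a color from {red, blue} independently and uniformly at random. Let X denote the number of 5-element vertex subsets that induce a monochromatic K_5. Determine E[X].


Let X = Σ_S X_S over the C(49, 5) = 1906884 subsets S of size 5, where X_S = 1 if the K_5 on S is monochromatic.
For a fixed S, the K_5 on S has C(5, 2) = 10 edges. P[all 10 edges red] = (1/2)^10, and likewise for blue, so P[monochromatic] = 2·(1/2)^10 = 2^{1 − 10} = 1/512.
By linearity: E[X] = C(49, 5) · 2^{1 − 10} = 1906884 · 1/512 = 476721/128.
Numerically: E[X] ≈ 3724.382812.

E[X] = C(49,5)·2^(1−C(5,2)) = 476721/128 ≈ 3724.382812.


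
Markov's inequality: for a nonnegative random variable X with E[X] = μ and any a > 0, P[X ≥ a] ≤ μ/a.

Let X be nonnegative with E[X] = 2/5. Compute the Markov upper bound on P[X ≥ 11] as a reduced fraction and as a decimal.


μ = E[X] = 2/5, a = 11.
Markov: P[X ≥ 11] ≤ μ/a = (2/5)/11 = 2/55.
Numerically: ≈ 0.036.
(Since a = 11 > μ = 0.400, the bound 2/55 is < 1 and informative.)

P[X ≥ 11] ≤ 2/55 ≈ 0.036.


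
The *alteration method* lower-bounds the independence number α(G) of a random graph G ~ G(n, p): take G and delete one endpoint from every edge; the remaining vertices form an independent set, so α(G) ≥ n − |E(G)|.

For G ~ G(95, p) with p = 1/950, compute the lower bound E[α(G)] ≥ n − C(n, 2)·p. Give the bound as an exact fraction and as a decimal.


E[|E(G)|] = C(95, 2)·p = 4465 · (1/950) = 47/10.
E[α(G)] ≥ n − E[|E(G)|] = 95 − 47/10 = 903/10.
Numerically: ≈ 90.3000.
(This is only a lower bound; the true E[α(G)] may be larger.)

E[α(G)] ≥ 903/10 ≈ 90.3000.


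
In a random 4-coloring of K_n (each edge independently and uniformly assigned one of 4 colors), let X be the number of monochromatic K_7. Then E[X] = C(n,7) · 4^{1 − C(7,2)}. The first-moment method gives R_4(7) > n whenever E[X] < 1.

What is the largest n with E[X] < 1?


We need C(n, 7) · 4^{1 − 21} < 1, i.e. C(n, 7) < 4^{21 − 1} = 1099511627776.
Check values of n near the boundary:
  n = 177: C(177, 7) = 957664425960; 957664425960 < 1099511627776? YES
  n = 178: C(178, 7) = 996867063280; 996867063280 < 1099511627776? YES
  n = 179: C(179, 7) = 1037437234460; 1037437234460 < 1099511627776? YES
  n = 180: C(180, 7) = 1079414463600; 1079414463600 < 1099511627776? YES
  n = 181: C(181, 7) = 1122839183400; 1122839183400 < 1099511627776? NO
  n = 182: C(182, 7) = 1167752750736; 1167752750736 < 1099511627776? NO
  n = 183: C(183, 7) = 1214197462413; 1214197462413 < 1099511627776? NO
The largest n with C(n, 7) < 1099511627776 is n = 180 (where E[X] = 67463403975/68719476736 ≈ 0.9817217). Hence R_4(7) > 180, i.e. R_4(7) ≥ 181.

Largest n = 180; hence R_4(7) > 180.


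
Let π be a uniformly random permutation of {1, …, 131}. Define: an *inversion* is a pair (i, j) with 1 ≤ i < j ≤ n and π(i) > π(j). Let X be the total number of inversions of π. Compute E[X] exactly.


Write X = Σ X_I over the C(131, 2) = 8515 pairs i < j, with X_I the indicator of one inversion.
There are 8515 indicators.
For each fixed pair i < j, the values π(i) and π(j) are two distinct elements of {1, …, 131} in uniformly random order; by symmetry P[π(i) > π(j)] = 1/2.
By linearity: E[X] = 8515 · (1/2) = C(131, 2) · (1/2) = 8515/2 = 8515/2 ≈ 4257.500.

E[X] = 8515/2 = 4257.500.


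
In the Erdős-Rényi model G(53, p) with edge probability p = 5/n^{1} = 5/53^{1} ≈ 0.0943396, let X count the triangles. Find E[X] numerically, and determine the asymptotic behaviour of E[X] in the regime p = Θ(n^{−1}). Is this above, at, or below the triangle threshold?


Number of potential triangles: C(53, 3) = 23426.
Each occurs with probability p³ ≈ (0.0943396)³ ≈ 8.39619283e-04.
By linearity: E[X] = C(53, 3)·p³ ≈ 23426 · 8.39619283e-04 ≈ 19.668921.
Here α = 1, so p = 5/n is exactly at the triangle threshold p ~ 1/n. Asymptotically E[X] → c³/6 = 5³/6 = 125/6 ≈ 20.833333, a bounded constant. In this regime the triangle count is asymptotically Poisson(c³/6).

E[X] ≈ 19.668921; in regime p = Θ(1/n^{1}) E[X] stays bounded (at the triangle threshold p ~ 1/n).


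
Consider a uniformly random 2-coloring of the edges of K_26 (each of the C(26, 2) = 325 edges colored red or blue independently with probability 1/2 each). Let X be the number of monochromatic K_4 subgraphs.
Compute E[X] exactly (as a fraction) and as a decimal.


Let X = Σ_S X_S over the C(26, 4) = 14950 subsets S of size 4, where X_S = 1 if the K_4 on S is monochromatic.
For a fixed S, the K_4 on S has C(4, 2) = 6 edges. P[all 6 edges red] = (1/2)^6, and likewise for blue, so P[monochromatic] = 2·(1/2)^6 = 2^{1 − 6} = 1/32.
By linearity of expectation: E[X] = C(26, 4) · 2^{1 − 6} = 14950 · 1/32 = 7475/16.
Numerically: E[X] ≈ 467.1875.

E[X] = C(26,4)·2^(1−C(4,2)) = 7475/16 ≈ 467.1875.


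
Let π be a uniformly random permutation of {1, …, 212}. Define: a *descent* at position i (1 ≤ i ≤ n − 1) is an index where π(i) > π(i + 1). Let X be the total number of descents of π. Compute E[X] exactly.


Write X = Σ X_I over i = 1, …, 211, with X_I the indicator of one descent.
There are 211 indicators.
For each fixed i, the pair (π(i), π(i+1)) is a uniformly random ordered pair of distinct values from {1, …, 212}; by symmetry P[π(i) > π(i+1)] = 1/2.
By linearity: E[X] = 211 · (1/2) = (212 − 1) · (1/2) = 211/2 ≈ 105.500.

E[X] = 211/2 = 105.500.


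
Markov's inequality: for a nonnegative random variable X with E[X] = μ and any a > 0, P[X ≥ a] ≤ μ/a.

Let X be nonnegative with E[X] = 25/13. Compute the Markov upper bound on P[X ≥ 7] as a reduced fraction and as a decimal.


μ = E[X] = 25/13, a = 7.
Markov: P[X ≥ 7] ≤ μ/a = (25/13)/7 = 25/91.
Numerically: ≈ 0.275.
(Since a = 7 > μ = 1.923, the bound 25/91 is < 1 and informative.)

P[X ≥ 7] ≤ 25/91 ≈ 0.275.


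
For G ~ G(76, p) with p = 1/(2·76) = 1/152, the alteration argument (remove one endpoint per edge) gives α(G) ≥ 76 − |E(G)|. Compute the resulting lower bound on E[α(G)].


E[|E(G)|] = C(76, 2)·p = 2850 · (1/152) = 75/4.
E[α(G)] ≥ n − E[|E(G)|] = 76 − 75/4 = 229/4.
Numerically: ≈ 57.2500.
(This is only a lower bound; the true E[α(G)] may be larger.)

E[α(G)] ≥ 229/4 ≈ 57.2500.


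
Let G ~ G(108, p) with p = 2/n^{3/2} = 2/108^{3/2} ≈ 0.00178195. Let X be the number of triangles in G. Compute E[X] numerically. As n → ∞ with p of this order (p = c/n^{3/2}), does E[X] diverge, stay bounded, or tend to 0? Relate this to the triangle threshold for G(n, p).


Number of potential triangles: C(108, 3) = 204156.
Each occurs with probability p³ ≈ (0.00178195)³ ≈ 5.65826244e-09.
By linearity: E[X] = C(108, 3)·p³ ≈ 204156 · 5.65826244e-09 ≈ 0.001155.
Since α = 3/2 > 1, p = c/n^{3/2} = o(1/n) is below the triangle threshold p ~ 1/n. Asymptotically E[X] ~ (c³/6)·n^{3(1−α)} = (2³/6)·n^{-1.5} → 0, so by Markov's inequality G has no triangles w.h.p.

E[X] ≈ 0.001155; in regime p = Θ(1/n^{3/2}) E[X] tends to 0 (below the triangle threshold p ~ 1/n).


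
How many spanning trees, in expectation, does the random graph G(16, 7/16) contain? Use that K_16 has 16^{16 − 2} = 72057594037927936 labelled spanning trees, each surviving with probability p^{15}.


K_16 has 16^{16 − 2} = 72057594037927936 labelled spanning trees.
For each such spanning tree H, let X_H = 1 if all 15 edges of H are present in G. Then P[X_H = 1] = p^{15} = (7/16)^{15} = 4747561509943/1152921504606846976.
By linearity: E[X] = Σ_H E[X_H] = 72057594037927936 · p^{15} = 72057594037927936 · 4747561509943/1152921504606846976 = 4747561509943/16.
Numerically: E[X] ≈ 2.967e+11.

E[X] = 72057594037927936 · (7/16)^{15} = 4747561509943/16 ≈ 2.967e+11.


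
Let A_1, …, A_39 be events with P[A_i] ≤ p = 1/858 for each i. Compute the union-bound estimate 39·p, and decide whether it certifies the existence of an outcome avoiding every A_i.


Union bound: P[∪_{i=1}^{39} A_i] ≤ Σ_i P[A_i] ≤ 39·p = 39·(1/858) = 1/22.
Numerically: 1/22 ≈ 0.0455.
Is 1/22 < 1? YES.
Since P[∪ A_i] ≤ 1/22 < 1, the complement has P[∩ A_i^c] ≥ 1 − 1/22 = 21/22 > 0, so some outcome avoids every A_i.

39·p = 1/22 ≈ 0.0455; existence CERTIFIED by the union bound.


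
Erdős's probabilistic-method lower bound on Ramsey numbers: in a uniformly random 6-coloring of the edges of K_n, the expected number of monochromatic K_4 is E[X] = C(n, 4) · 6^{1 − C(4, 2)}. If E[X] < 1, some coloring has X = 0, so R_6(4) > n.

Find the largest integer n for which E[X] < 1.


We need C(n, 4) · 6^{1 − 6} < 1, i.e. C(n, 4) < 6^{6 − 1} = 7776.
Check values of n near the boundary:
  n = 19: C(19, 4) = 3876; 3876 < 7776? YES
  n = 20: C(20, 4) = 4845; 4845 < 7776? YES
  n = 21: C(21, 4) = 5985; 5985 < 7776? YES
  n = 22: C(22, 4) = 7315; 7315 < 7776? YES
  n = 23: C(23, 4) = 8855; 8855 < 7776? NO
  n = 24: C(24, 4) = 10626; 10626 < 7776? NO
  n = 25: C(25, 4) = 12650; 12650 < 7776? NO
The largest n with C(n, 4) < 7776 is n = 22 (where E[X] = 7315/7776 ≈ 0.9407150). Hence R_6(4) > 22, i.e. R_6(4) ≥ 23.

Largest n = 22; hence R_6(4) > 22.


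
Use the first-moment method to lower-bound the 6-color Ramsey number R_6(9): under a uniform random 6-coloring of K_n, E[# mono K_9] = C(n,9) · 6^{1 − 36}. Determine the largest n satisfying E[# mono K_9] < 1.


We need C(n, 9) · 6^{1 − 36} < 1, i.e. C(n, 9) < 6^{36 − 1} = 1719070799748422591028658176.
Check values of n near the boundary:
  n = 4405: C(4405, 9) = 1706862792900636302463627150; 1706862792900636302463627150 < 1719070799748422591028658176? YES
  n = 4406: C(4406, 9) = 1710356485221788389505285700; 1710356485221788389505285700 < 1719070799748422591028658176? YES
  n = 4407: C(4407, 9) = 1713856532599459170657070050; 1713856532599459170657070050 < 1719070799748422591028658176? YES
  n = 4408: C(4408, 9) = 1717362945146264156457459600; 1717362945146264156457459600 < 1719070799748422591028658176? YES
  n = 4409: C(4409, 9) = 1720875732988608787686577131; 1720875732988608787686577131 < 1719070799748422591028658176? NO
The largest n with C(n, 9) < 1719070799748422591028658176 is n = 4408 (where E[X] = 35778394690547169926197075/35813974994758803979763712 ≈ 0.9990065). Hence R_6(9) > 4408, i.e. R_6(9) ≥ 4409.

Largest n = 4408; hence R_6(9) > 4408.


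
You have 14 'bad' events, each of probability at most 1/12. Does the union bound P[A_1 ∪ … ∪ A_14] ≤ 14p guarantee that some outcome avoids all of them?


Union bound: P[∪_{i=1}^{14} A_i] ≤ Σ_i P[A_i] ≤ 14·p = 14·(1/12) = 7/6.
Numerically: 7/6 ≈ 1.167.
Is 7/6 < 1? NO.
Since the bound 7/6 is ≥ 1, the union bound is uninformative here; it does NOT by itself certify existence.

14·p = 7/6 ≈ 1.167; existence NOT certified by the union bound.


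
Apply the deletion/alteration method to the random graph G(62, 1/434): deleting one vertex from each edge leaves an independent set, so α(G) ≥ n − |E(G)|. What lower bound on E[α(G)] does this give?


E[|E(G)|] = C(62, 2)·p = 1891 · (1/434) = 61/14.
E[α(G)] ≥ n − E[|E(G)|] = 62 − 61/14 = 807/14.
Numerically: ≈ 57.64286.
(This is only a lower bound; the true E[α(G)] may be larger.)

E[α(G)] ≥ 807/14 ≈ 57.64286.


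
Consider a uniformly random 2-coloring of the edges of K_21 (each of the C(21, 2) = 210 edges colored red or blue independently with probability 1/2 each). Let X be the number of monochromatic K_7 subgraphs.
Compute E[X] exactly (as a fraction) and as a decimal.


Let X = Σ_S X_S over the C(21, 7) = 116280 subsets S of size 7, where X_S = 1 if the K_7 on S is monochromatic.
For a fixed S, the K_7 on S has C(7, 2) = 21 edges. P[all 21 edges red] = (1/2)^21, and likewise for blue, so P[monochromatic] = 2·(1/2)^21 = 2^{1 − 21} = 1/1048576.
By linearity of expectation: E[X] = C(21, 7) · 2^{1 − 21} = 116280 · 1/1048576 = 14535/131072.
Numerically: E[X] ≈ 0.110893.

E[X] = C(21,7)·2^(1−C(7,2)) = 14535/131072 ≈ 0.110893.


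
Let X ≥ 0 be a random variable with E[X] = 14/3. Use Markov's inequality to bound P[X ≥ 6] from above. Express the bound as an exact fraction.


μ = E[X] = 14/3, a = 6.
Markov: P[X ≥ 6] ≤ μ/a = (14/3)/6 = 7/9.
Numerically: ≈ 0.77778.
(Since a = 6 > μ = 4.66667, the bound 7/9 is < 1 and informative.)

P[X ≥ 6] ≤ 7/9 ≈ 0.77778.


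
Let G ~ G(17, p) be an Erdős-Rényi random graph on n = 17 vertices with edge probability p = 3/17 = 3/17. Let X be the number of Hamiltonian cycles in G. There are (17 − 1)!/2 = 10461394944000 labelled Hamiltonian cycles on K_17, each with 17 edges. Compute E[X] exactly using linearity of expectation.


K_17 has (17 − 1)!/2 = 10461394944000 labelled Hamiltonian cycles.
For each such Hamiltonian cycle H, let X_H = 1 if all 17 edges of H are present in G. Then P[X_H = 1] = p^{17} = (3/17)^{17} = 129140163/827240261886336764177.
Summing the indicators: E[X] = Σ_H E[X_H] = 10461394944000 · p^{17} = 10461394944000 · 129140163/827240261886336764177 = 1350986248275535872000/827240261886336764177.
Numerically: E[X] ≈ 1.63.

E[X] = 10461394944000 · (3/17)^{17} = 1350986248275535872000/827240261886336764177 ≈ 1.63.


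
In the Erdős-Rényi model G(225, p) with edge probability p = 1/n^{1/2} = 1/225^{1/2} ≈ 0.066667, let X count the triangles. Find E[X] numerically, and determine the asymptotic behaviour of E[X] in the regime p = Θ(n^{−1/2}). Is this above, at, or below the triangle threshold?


Number of potential triangles: C(225, 3) = 1873200.
Each occurs with probability p³ ≈ (0.066667)³ ≈ 2.9629630e-04.
By linearity: E[X] = C(225, 3)·p³ ≈ 1873200 · 2.9629630e-04 ≈ 555.02222.
Since α = 1/2 < 1, p = c/n^{1/2} ≫ 1/n is above the triangle threshold p ~ 1/n. Asymptotically E[X] ~ (c³/6)·n^{3(1−α)} = (1³/6)·n^{1.5} → ∞; triangles are abundant w.h.p.

E[X] ≈ 555.02222; in regime p = Θ(1/n^{1/2}) E[X] diverges (above the triangle threshold p ~ 1/n).


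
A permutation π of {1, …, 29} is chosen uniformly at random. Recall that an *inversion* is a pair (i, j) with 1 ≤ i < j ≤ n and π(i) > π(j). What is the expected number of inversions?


Write X = Σ X_I over the C(29, 2) = 406 pairs i < j, with X_I the indicator of one inversion.
There are 406 indicators.
For each fixed pair i < j, the values π(i) and π(j) are two distinct elements of {1, …, 29} in uniformly random order; by symmetry P[π(i) > π(j)] = 1/2.
By linearity: E[X] = 406 · (1/2) = C(29, 2) · (1/2) = 406/2 = 203 ≈ 203.000000.

E[X] = 203 = 203.000000.


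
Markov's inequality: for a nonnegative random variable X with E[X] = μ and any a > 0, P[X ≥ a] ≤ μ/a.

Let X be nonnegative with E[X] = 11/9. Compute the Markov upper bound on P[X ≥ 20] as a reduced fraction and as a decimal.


μ = E[X] = 11/9, a = 20.
Markov: P[X ≥ 20] ≤ μ/a = (11/9)/20 = 11/180.
Numerically: ≈ 0.0611.
(Since a = 20 > μ = 1.2222, the bound 11/180 is < 1 and informative.)

P[X ≥ 20] ≤ 11/180 ≈ 0.0611.
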